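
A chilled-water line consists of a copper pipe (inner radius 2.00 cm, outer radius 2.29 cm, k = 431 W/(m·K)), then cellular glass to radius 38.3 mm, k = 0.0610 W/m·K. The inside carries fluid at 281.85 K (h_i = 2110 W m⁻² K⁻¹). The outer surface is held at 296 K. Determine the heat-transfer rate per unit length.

Resistance network (inner→outer):
  R'_conv,in = 1/(2πr h) = 1/(2π·0.0200·2110) = 0.003771 m·K/W
  R'_copper = ln(0.0229/0.0200)/(2πk) = 0.1354/(2π·431) = 5.000×10^-5 m·K/W
  R'_cellular glass = ln(0.0383/0.0229)/(2πk) = 0.5143/(2π·0.0610) = 1.342 m·K/W
ΣR = 0.003771 + 5.000×10^-5 + 1.342 = 1.346 m·K/W
Q' = ΔT/ΣR = (281.85 K − 296 K)/1.346 = -10.5 W/m
(Negative Q' ⇒ heat flows inward; heat gain = 10.5 W/m.)

Q' = 10.5 W/m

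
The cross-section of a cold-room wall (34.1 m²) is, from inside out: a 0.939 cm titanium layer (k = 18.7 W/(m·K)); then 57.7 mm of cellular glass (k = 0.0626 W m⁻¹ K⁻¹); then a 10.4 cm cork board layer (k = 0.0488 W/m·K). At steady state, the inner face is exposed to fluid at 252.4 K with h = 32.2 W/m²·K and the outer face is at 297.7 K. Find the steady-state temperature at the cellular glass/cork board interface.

T = 266.40 K

Series thermal resistances, inner to outer:
  R_conv,in = 1/(hA) = 1/(32.2·34.1) = 9.107×10^-4 K/W
  R_titanium = L/(kA) = 0.00939/(18.7·34.1) = 1.473×10^-5 K/W
  R_cellular glass = L/(kA) = 0.0577/(0.0626·34.1) = 0.02703 K/W
  R_cork board = L/(kA) = 0.104/(0.0488·34.1) = 0.06250 K/W
ΣR = 9.107×10^-4 + 1.473×10^-5 + 0.02703 + 0.06250 = 0.09046 K/W
Q = ΔT/ΣR = (252.4 K − 297.7 K)/0.09046 = -500.8 W
From the inner boundary to the cellular glass/cork board interface, ΣR_partial = 0.02796 K/W.
T_interface = T_in − Q·ΣR_partial = 252.4 K − (-500.8)(0.02796) = 266.40 K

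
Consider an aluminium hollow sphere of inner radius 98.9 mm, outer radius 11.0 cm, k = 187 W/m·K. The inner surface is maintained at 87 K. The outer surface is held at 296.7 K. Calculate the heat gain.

Q = 4.83×10^5 W

Q = 4πk·ΔT/(1/r₁ − 1/r₂) = 4π × 187 × 209.7 / (1/0.0989 − 1/0.110) = 4.83×10^5 W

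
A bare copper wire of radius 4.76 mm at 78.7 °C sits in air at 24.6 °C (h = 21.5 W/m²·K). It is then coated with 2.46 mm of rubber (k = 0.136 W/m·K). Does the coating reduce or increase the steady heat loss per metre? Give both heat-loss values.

increases: 34.8 → 35.8 W/m

Critical radius for a cylinder: r_cr = k/h = 0.00633 m = 0.633 cm.
Outer radius after coating: r₂ = 0.00476 + 0.00246 = 0.00722 m.
r₁ < r_cr < r₂: heat loss rises to a maximum at r_cr then falls. Whether the coating helps depends on whether Q(r₂) has dropped back below Q(r₁).
Bare: R = 1/(2πr₁h) = 1.555 m·K/W; Q = 54.1/1.555 = 34.8 W/m.
Coated: R = R_cond + R_conv = 1.513 m·K/W; Q = 54.1/1.513 = 35.8 W/m.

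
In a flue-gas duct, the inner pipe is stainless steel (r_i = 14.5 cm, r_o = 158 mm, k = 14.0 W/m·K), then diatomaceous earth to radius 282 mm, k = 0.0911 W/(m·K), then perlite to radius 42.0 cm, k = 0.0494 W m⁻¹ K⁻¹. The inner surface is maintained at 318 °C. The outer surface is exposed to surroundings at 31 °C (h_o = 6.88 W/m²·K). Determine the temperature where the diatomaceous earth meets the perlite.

T = 194 °C

Resistance network (inner→outer):
  R'_stainless steel = ln(0.158/0.145)/(2πk) = 0.08586/(2π·14.0) = 9.761×10^-4 m·K/W
  R'_diatomaceous earth = ln(0.282/0.158)/(2πk) = 0.5793/(2π·0.0911) = 1.012 m·K/W
  R'_perlite = ln(0.420/0.282)/(2πk) = 0.3983/(2π·0.0494) = 1.283 m·K/W
  R'_conv,out = 1/(2πr h) = 1/(2π·0.420·6.88) = 0.05508 m·K/W
ΣR = 9.761×10^-4 + 1.012 + 1.283 + 0.05508 = 2.351 m·K/W
Q' = ΔT/ΣR = (318 °C − 31 °C)/2.351 = 122.1 W/m
From the inner boundary to the diatomaceous earth/perlite interface, ΣR_partial = 1.013 m·K/W.
T_interface = T_in − Q'·ΣR_partial = 318 °C − (122.1)(1.013) = 194 °C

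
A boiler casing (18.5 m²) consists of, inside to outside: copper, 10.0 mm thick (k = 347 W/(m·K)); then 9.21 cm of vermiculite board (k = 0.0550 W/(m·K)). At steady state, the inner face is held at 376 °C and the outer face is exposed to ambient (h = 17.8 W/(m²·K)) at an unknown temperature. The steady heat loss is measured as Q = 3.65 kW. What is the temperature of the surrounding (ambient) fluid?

Sum the resistances:
  R_copper = L/(kA) = 0.0100/(347·18.5) = 1.558×10^-6 K/W
  R_vermiculite board = L/(kA) = 0.0921/(0.0550·18.5) = 0.09052 K/W
  R_conv,out = 1/(hA) = 1/(17.8·18.5) = 0.003037 K/W
ΣR = 0.09355 K/W
ΔT = Q·ΣR = 3650 × 0.09355 = 341.5 K
Heat flows outward, so T_out = T_in − ΔT = 376 − 341.5 = 34.5 °C

T_out = 34.5 °C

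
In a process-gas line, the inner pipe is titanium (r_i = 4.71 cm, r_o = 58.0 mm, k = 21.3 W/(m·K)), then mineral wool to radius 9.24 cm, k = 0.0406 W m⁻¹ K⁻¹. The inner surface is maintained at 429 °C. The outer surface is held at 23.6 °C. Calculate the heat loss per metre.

Q' = 222 W/m

Resistance network (inner→outer):
  R'_titanium = ln(0.0580/0.0471)/(2πk) = 0.2082/(2π·21.3) = 0.001555 m·K/W
  R'_mineral wool = ln(0.0924/0.0580)/(2πk) = 0.4657/(2π·0.0406) = 1.826 m·K/W
ΣR = 0.001555 + 1.826 = 1.828 m·K/W
Q' = ΔT/ΣR = (429 °C − 23.6 °C)/1.828 = 222 W/m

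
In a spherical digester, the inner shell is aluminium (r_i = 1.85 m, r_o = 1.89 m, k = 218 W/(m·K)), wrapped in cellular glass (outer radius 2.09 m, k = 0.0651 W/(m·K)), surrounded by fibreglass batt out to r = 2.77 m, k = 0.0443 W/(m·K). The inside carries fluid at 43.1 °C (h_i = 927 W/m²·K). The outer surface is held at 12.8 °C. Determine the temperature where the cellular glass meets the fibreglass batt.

Series thermal resistances, inner to outer:
  R_conv,in = 1/(4πr²h) = 1/(4π·1.85²·927) = 2.508×10^-5 K/W
  R_aluminium = (1/1.85 − 1/1.89)/(4πk) = 0.01144/(4π·218) = 4.176×10^-6 K/W
  R_cellular glass = (1/1.89 − 1/2.09)/(4πk) = 0.05063/(4π·0.0651) = 0.06189 K/W
  R_fibreglass batt = (1/2.09 − 1/2.77)/(4πk) = 0.1175/(4π·0.0443) = 0.2110 K/W
ΣR = 2.508×10^-5 + 4.176×10^-6 + 0.06189 + 0.2110 = 0.2729 K/W
Q = ΔT/ΣR = (43.1 °C − 12.8 °C)/0.2729 = 111.0 W
From the inner boundary to the cellular glass/fibreglass batt interface, ΣR_partial = 0.06192 K/W.
T_interface = T_in − Q·ΣR_partial = 43.1 °C − (111.0)(0.06192) = 36.2 °C

T = 36.2 °C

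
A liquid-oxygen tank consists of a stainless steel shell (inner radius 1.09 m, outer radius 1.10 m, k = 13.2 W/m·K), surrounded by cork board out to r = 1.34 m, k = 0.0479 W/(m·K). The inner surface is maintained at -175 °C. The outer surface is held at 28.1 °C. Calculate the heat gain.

Q = 751 W

Resistance network (inner→outer):
  R_stainless steel = (1/1.09 − 1/1.10)/(4πk) = 0.008340/(4π·13.2) = 5.028×10^-5 K/W
  R_cork board = (1/1.10 − 1/1.34)/(4πk) = 0.1628/(4π·0.0479) = 0.2705 K/W
ΣR = 5.028×10^-5 + 0.2705 = 0.2706 K/W
Q = ΔT/ΣR = (-175 °C − 28.1 °C)/0.2706 = -751 W
(Negative Q ⇒ heat flows inward; heat gain = 751 W.)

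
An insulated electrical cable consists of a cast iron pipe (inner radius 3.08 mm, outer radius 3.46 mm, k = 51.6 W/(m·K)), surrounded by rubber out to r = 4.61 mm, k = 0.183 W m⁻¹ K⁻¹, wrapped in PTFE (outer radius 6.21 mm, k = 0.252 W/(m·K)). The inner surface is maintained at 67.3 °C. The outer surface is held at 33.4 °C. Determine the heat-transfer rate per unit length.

Q' = 77.4 W/m

Resistance network (inner→outer):
  R'_cast iron = ln(0.00346/0.00308)/(2πk) = 0.1163/(2π·51.6) = 3.588×10^-4 m·K/W
  R'_rubber = ln(0.00461/0.00346)/(2πk) = 0.2870/(2π·0.183) = 0.2496 m·K/W
  R'_PTFE = ln(0.00621/0.00461)/(2πk) = 0.2979/(2π·0.252) = 0.1882 m·K/W
ΣR = 3.588×10^-4 + 0.2496 + 0.1882 = 0.4382 m·K/W
Q' = ΔT/ΣR = (67.3 °C − 33.4 °C)/0.4382 = 77.4 W/m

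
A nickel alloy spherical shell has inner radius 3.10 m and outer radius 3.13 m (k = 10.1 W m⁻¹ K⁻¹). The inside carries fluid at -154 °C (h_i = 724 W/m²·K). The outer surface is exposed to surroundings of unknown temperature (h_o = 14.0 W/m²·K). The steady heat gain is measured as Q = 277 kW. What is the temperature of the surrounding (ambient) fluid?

Series resistances:
  R_conv,in = 1/(4πr²h) = 1/(4π·3.10²·724) = 1.144×10^-5 K/W
  R_nickel alloy = (1/3.10 − 1/3.13)/(4πk) = 0.003092/(4π·10.1) = 2.436×10^-5 K/W
  R_conv,out = 1/(4πr²h) = 1/(4π·3.13²·14.0) = 5.802×10^-4 K/W
ΣR = 6.160×10^-4 K/W
ΔT = Q·ΣR = 2.77×10^5 × 6.160×10^-4 = 170.6 K
Heat flows inward, so T_out = T_in + ΔT = -154 + 170.6 = 16.6 °C

T_out = 16.6 °C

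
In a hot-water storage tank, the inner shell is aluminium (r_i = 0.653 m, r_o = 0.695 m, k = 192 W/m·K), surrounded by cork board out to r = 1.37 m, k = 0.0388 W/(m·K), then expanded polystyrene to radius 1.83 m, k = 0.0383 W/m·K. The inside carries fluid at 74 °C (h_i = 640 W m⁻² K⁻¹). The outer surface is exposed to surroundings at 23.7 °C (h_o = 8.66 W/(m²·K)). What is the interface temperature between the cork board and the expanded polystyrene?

T = 34.2 °C

Treat each layer as a resistance in series:
  R_conv,in = 1/(4πr²h) = 1/(4π·0.653²·640) = 2.916×10^-4 K/W
  R_aluminium = (1/0.653 − 1/0.695)/(4πk) = 0.09254/(4π·192) = 3.836×10^-5 K/W
  R_cork board = (1/0.695 − 1/1.37)/(4πk) = 0.7089/(4π·0.0388) = 1.454 K/W
  R_expanded polystyrene = (1/1.37 − 1/1.83)/(4πk) = 0.1835/(4π·0.0383) = 0.3812 K/W
  R_conv,out = 1/(4πr²h) = 1/(4π·1.83²·8.66) = 0.002744 K/W
ΣR = 2.916×10^-4 + 3.836×10^-5 + 1.454 + 0.3812 + 0.002744 = 1.838 K/W
Q = ΔT/ΣR = (74 °C − 23.7 °C)/1.838 = 27.37 W
From the inner boundary to the cork board/expanded polystyrene interface, ΣR_partial = 1.454 K/W.
T_interface = T_in − Q·ΣR_partial = 74 °C − (27.37)(1.454) = 34.2 °C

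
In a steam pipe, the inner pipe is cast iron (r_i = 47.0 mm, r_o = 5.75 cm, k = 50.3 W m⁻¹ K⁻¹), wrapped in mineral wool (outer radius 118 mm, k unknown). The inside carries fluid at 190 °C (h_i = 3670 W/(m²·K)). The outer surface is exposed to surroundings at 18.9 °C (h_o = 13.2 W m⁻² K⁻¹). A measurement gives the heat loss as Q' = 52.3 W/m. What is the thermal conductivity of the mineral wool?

k = 0.0361 W/m·K

ΣR = ΔT/Q' = |190 − 18.9|/52.3 = 3.272 m·K/W
Known resistances:
  R'_conv,in = 1/(2πr h) = 1/(2π·0.0470·3670) = 9.227×10^-4 m·K/W
  R'_cast iron = ln(0.0575/0.0470)/(2πk) = 0.2016/(2π·50.3) = 6.380×10^-4 m·K/W
  R'_conv,out = 1/(2πr h) = 1/(2π·0.118·13.2) = 0.1022 m·K/W
R_mineral wool = ΣR − ΣR_known = 3.272 − 0.1038 = 3.168 m·K/W
ln(r₂/r₁)/(2πk) = 3.168 ⇒ k = 0.7189/(2π·3.168) = 0.0361 W/m·K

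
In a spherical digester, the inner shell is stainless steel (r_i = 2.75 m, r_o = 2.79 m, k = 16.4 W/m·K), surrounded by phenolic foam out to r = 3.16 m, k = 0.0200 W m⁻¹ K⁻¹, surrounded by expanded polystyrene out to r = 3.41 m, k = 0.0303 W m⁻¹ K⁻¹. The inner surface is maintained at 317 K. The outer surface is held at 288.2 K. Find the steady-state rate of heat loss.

Resistance network (inner→outer):
  R_stainless steel = (1/2.75 − 1/2.79)/(4πk) = 0.005213/(4π·16.4) = 2.530×10^-5 K/W
  R_phenolic foam = (1/2.79 − 1/3.16)/(4πk) = 0.04197/(4π·0.0200) = 0.1670 K/W
  R_expanded polystyrene = (1/3.16 − 1/3.41)/(4πk) = 0.02320/(4π·0.0303) = 0.06093 K/W
ΣR = 2.530×10^-5 + 0.1670 + 0.06093 = 0.2280 K/W
Q = ΔT/ΣR = (317 K − 288.2 K)/0.2280 = 126 W

Q = 126 W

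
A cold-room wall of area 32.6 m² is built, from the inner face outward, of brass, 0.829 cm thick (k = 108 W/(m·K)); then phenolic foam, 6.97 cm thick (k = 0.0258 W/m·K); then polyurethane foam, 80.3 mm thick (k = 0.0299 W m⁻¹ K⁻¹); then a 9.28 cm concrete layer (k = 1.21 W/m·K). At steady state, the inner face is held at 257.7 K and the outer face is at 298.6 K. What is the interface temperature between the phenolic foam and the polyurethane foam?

Series thermal resistances, inner to outer:
  R_brass = L/(kA) = 0.00829/(108·32.6) = 2.355×10^-6 K/W
  R_phenolic foam = L/(kA) = 0.0697/(0.0258·32.6) = 0.08287 K/W
  R_polyurethane foam = L/(kA) = 0.0803/(0.0299·32.6) = 0.08238 K/W
  R_concrete = L/(kA) = 0.0928/(1.21·32.6) = 0.002353 K/W
ΣR = 2.355×10^-6 + 0.08287 + 0.08238 + 0.002353 = 0.1676 K/W
Q = ΔT/ΣR = (257.7 K − 298.6 K)/0.1676 = -244.0 W
From the inner boundary to the phenolic foam/polyurethane foam interface, ΣR_partial = 0.08287 K/W.
T_interface = T_in − Q·ΣR_partial = 257.7 K − (-244.0)(0.08287) = 277.92 K

T = 277.92 K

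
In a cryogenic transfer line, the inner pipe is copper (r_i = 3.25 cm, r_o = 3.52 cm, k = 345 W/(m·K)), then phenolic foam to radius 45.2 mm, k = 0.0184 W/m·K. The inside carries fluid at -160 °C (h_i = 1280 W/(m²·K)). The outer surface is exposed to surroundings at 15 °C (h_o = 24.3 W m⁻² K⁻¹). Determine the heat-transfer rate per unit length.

Q' = 75.7 W/m

Series thermal resistances, inner to outer:
  R'_conv,in = 1/(2πr h) = 1/(2π·0.0325·1280) = 0.003826 m·K/W
  R'_copper = ln(0.0352/0.0325)/(2πk) = 0.07981/(2π·345) = 3.682×10^-5 m·K/W
  R'_phenolic foam = ln(0.0452/0.0352)/(2πk) = 0.2501/(2π·0.0184) = 2.163 m·K/W
  R'_conv,out = 1/(2πr h) = 1/(2π·0.0452·24.3) = 0.1449 m·K/W
ΣR = 0.003826 + 3.682×10^-5 + 2.163 + 0.1449 = 2.312 m·K/W
Q' = ΔT/ΣR = (-160 °C − 15 °C)/2.312 = -75.7 W/m
(Negative Q' ⇒ heat flows inward; heat gain = 75.7 W/m.)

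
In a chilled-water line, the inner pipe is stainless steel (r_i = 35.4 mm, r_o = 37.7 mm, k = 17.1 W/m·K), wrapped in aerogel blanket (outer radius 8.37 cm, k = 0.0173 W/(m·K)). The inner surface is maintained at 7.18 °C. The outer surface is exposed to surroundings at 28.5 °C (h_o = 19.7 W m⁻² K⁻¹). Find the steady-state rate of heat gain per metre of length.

Q' = 2.87 W/m

Treat each layer as a resistance in series:
  R'_stainless steel = ln(0.0377/0.0354)/(2πk) = 0.06295/(2π·17.1) = 5.859×10^-4 m·K/W
  R'_aerogel blanket = ln(0.0837/0.0377)/(2πk) = 0.7976/(2π·0.0173) = 7.337 m·K/W
  R'_conv,out = 1/(2πr h) = 1/(2π·0.0837·19.7) = 0.09652 m·K/W
ΣR = 5.859×10^-4 + 7.337 + 0.09652 = 7.434 m·K/W
Q' = ΔT/ΣR = (7.18 °C − 28.5 °C)/7.434 = -2.87 W/m
(Negative Q' ⇒ heat flows inward; heat gain = 2.87 W/m.)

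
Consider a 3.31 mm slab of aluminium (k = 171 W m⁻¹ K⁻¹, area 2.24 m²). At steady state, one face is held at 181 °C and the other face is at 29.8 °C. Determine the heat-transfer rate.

Q = kA·ΔT/L = 171 × 2.24 × |181 °C − 29.8 °C| / 0.00331 = 1.75×10^7 W

Q = 17500 kW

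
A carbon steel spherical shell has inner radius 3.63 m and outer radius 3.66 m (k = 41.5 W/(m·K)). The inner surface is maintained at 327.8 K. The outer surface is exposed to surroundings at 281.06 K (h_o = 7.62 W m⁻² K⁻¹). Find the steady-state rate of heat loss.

Q = 59.6 kW

Series thermal resistances, inner to outer:
  R_carbon steel = (1/3.63 − 1/3.66)/(4πk) = 0.002258/(4π·41.5) = 4.330×10^-6 K/W
  R_conv,out = 1/(4πr²h) = 1/(4π·3.66²·7.62) = 7.796×10^-4 K/W
ΣR = 4.330×10^-6 + 7.796×10^-4 = 7.839×10^-4 K/W
Q = ΔT/ΣR = (327.8 K − 281.06 K)/7.839×10^-4 = 59600 W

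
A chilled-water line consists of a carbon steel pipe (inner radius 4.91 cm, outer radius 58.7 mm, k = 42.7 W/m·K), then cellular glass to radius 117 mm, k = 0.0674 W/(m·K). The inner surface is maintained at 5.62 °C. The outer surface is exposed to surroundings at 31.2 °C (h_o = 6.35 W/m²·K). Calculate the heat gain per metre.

Q' = 13.9 W/m

Series thermal resistances, inner to outer:
  R'_carbon steel = ln(0.0587/0.0491)/(2πk) = 0.1786/(2π·42.7) = 6.656×10^-4 m·K/W
  R'_cellular glass = ln(0.117/0.0587)/(2πk) = 0.6897/(2π·0.0674) = 1.629 m·K/W
  R'_conv,out = 1/(2πr h) = 1/(2π·0.117·6.35) = 0.2142 m·K/W
ΣR = 6.656×10^-4 + 1.629 + 0.2142 = 1.844 m·K/W
Q' = ΔT/ΣR = (5.62 °C − 31.2 °C)/1.844 = -13.9 W/m
(Negative Q' ⇒ heat flows inward; heat gain = 13.9 W/m.)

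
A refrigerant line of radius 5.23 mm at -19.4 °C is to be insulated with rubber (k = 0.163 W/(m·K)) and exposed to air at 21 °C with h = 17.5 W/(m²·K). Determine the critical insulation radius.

r_cr = 0.931 cm

For a cylinder, r_cr = k_ins/h = 0.163/17.5 = 0.00931 m = 0.931 cm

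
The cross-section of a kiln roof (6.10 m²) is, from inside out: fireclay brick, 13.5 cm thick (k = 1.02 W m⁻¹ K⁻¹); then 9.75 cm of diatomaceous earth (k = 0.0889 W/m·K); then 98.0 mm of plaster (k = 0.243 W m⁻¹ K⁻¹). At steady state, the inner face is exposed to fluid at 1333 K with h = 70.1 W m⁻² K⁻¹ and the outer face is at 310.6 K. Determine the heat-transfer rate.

Q = 3790 W

Resistance network (inner→outer):
  R_conv,in = 1/(hA) = 1/(70.1·6.10) = 0.002339 K/W
  R_fireclay brick = L/(kA) = 0.135/(1.02·6.10) = 0.02170 K/W
  R_diatomaceous earth = L/(kA) = 0.0975/(0.0889·6.10) = 0.1798 K/W
  R_plaster = L/(kA) = 0.0980/(0.243·6.10) = 0.06611 K/W
ΣR = 0.002339 + 0.02170 + 0.1798 + 0.06611 = 0.2699 K/W
Q = ΔT/ΣR = (1333 K − 310.6 K)/0.2699 = 3790 W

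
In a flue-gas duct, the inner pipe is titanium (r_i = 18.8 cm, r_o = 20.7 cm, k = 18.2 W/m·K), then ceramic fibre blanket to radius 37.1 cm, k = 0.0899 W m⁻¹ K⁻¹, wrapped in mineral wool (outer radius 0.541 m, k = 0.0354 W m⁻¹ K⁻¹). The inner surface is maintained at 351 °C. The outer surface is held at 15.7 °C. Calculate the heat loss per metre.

Q' = 123 W/m

Resistance network (inner→outer):
  R'_titanium = ln(0.207/0.188)/(2πk) = 0.09628/(2π·18.2) = 8.419×10^-4 m·K/W
  R'_ceramic fibre blanket = ln(0.371/0.207)/(2πk) = 0.5835/(2π·0.0899) = 1.033 m·K/W
  R'_mineral wool = ln(0.541/0.371)/(2πk) = 0.3772/(2π·0.0354) = 1.696 m·K/W
ΣR = 8.419×10^-4 + 1.033 + 1.696 = 2.730 m·K/W
Q' = ΔT/ΣR = (351 °C − 15.7 °C)/2.730 = 123 W/m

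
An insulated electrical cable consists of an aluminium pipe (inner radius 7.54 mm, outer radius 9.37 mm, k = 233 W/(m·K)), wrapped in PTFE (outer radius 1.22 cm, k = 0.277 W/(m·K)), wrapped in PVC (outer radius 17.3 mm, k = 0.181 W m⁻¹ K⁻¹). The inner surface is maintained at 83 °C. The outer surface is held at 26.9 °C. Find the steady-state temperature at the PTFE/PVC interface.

T = 64.4 °C

Series thermal resistances, inner to outer:
  R'_aluminium = ln(0.00937/0.00754)/(2πk) = 0.2173/(2π·233) = 1.484×10^-4 m·K/W
  R'_PTFE = ln(0.0122/0.00937)/(2πk) = 0.2639/(2π·0.277) = 0.1516 m·K/W
  R'_PVC = ln(0.0173/0.0122)/(2πk) = 0.3493/(2π·0.181) = 0.3071 m·K/W
ΣR = 1.484×10^-4 + 0.1516 + 0.3071 = 0.4588 m·K/W
Q' = ΔT/ΣR = (83 °C − 26.9 °C)/0.4588 = 122.3 W/m
From the inner boundary to the PTFE/PVC interface, ΣR_partial = 0.1517 m·K/W.
T_interface = T_in − Q'·ΣR_partial = 83 °C − (122.3)(0.1517) = 64.4 °C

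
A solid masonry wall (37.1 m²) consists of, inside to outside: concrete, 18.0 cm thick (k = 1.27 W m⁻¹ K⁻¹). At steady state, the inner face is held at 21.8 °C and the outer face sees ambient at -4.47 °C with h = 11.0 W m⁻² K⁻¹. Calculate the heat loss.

Treat each layer as a resistance in series:
  R_concrete = L/(kA) = 0.180/(1.27·37.1) = 0.003820 K/W
  R_conv,out = 1/(hA) = 1/(11.0·37.1) = 0.002450 K/W
ΣR = 0.003820 + 0.002450 = 0.006270 K/W
Q = ΔT/ΣR = (21.8 °C − -4.47 °C)/0.006270 = 4190 W

Q = 4190 W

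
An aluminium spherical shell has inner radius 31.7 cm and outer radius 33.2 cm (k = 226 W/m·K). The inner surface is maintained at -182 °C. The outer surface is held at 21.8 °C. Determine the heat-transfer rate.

Q = 4πk·ΔT/(1/r₁ − 1/r₂) = 4π × 226 × 203.8 / (1/0.317 − 1/0.332) = 4.06×10^6 W

Q = 4060 kW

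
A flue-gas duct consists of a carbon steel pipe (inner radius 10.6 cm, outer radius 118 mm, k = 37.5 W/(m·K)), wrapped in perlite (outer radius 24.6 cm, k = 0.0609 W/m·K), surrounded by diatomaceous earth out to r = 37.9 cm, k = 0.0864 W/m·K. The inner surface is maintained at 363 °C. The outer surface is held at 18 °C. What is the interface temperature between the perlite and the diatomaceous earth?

T = 119 °C

Treat each layer as a resistance in series:
  R'_carbon steel = ln(0.118/0.106)/(2πk) = 0.1072/(2π·37.5) = 4.552×10^-4 m·K/W
  R'_perlite = ln(0.246/0.118)/(2πk) = 0.7346/(2π·0.0609) = 1.920 m·K/W
  R'_diatomaceous earth = ln(0.379/0.246)/(2πk) = 0.4322/(2π·0.0864) = 0.7962 m·K/W
ΣR = 4.552×10^-4 + 1.920 + 0.7962 = 2.717 m·K/W
Q' = ΔT/ΣR = (363 °C − 18 °C)/2.717 = 127.0 W/m
From the inner boundary to the perlite/diatomaceous earth interface, ΣR_partial = 1.920 m·K/W.
T_interface = T_in − Q'·ΣR_partial = 363 °C − (127.0)(1.920) = 119 °C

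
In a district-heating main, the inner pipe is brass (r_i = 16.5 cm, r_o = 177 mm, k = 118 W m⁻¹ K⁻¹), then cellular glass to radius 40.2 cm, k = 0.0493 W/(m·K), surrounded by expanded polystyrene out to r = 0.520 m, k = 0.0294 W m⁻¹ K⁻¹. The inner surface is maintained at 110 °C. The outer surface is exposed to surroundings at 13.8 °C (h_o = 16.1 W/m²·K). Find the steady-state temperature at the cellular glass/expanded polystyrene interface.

T = 47.3 °C

Series thermal resistances, inner to outer:
  R'_brass = ln(0.177/0.165)/(2πk) = 0.07020/(2π·118) = 9.469×10^-5 m·K/W
  R'_cellular glass = ln(0.402/0.177)/(2πk) = 0.8203/(2π·0.0493) = 2.648 m·K/W
  R'_expanded polystyrene = ln(0.520/0.402)/(2πk) = 0.2574/(2π·0.0294) = 1.393 m·K/W
  R'_conv,out = 1/(2πr h) = 1/(2π·0.520·16.1) = 0.01901 m·K/W
ΣR = 9.469×10^-5 + 2.648 + 1.393 + 0.01901 = 4.060 m·K/W
Q' = ΔT/ΣR = (110 °C − 13.8 °C)/4.060 = 23.69 W/m
From the inner boundary to the cellular glass/expanded polystyrene interface, ΣR_partial = 2.648 m·K/W.
T_interface = T_in − Q'·ΣR_partial = 110 °C − (23.69)(2.648) = 47.3 °C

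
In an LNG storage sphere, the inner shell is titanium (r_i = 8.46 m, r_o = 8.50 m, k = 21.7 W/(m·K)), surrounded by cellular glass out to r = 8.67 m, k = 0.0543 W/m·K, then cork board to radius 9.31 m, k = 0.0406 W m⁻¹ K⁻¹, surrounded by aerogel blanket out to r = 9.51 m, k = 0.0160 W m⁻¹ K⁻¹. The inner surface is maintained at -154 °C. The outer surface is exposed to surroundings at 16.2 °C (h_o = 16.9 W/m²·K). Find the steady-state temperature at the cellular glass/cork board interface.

T = -135 °C

Treat each layer as a resistance in series:
  R_titanium = (1/8.46 − 1/8.50)/(4πk) = 5.563×10^-4/(4π·21.7) = 2.040×10^-6 K/W
  R_cellular glass = (1/8.50 − 1/8.67)/(4πk) = 0.002307/(4π·0.0543) = 0.003381 K/W
  R_cork board = (1/8.67 − 1/9.31)/(4πk) = 0.007929/(4π·0.0406) = 0.01554 K/W
  R_aerogel blanket = (1/9.31 − 1/9.51)/(4πk) = 0.002259/(4π·0.0160) = 0.01123 K/W
  R_conv,out = 1/(4πr²h) = 1/(4π·9.51²·16.9) = 5.206×10^-5 K/W
ΣR = 2.040×10^-6 + 0.003381 + 0.01554 + 0.01123 + 5.206×10^-5 = 0.03021 K/W
Q = ΔT/ΣR = (-154 °C − 16.2 °C)/0.03021 = -5634 W
From the inner boundary to the cellular glass/cork board interface, ΣR_partial = 0.003383 K/W.
T_interface = T_in − Q·ΣR_partial = -154 °C − (-5634)(0.003383) = -135 °C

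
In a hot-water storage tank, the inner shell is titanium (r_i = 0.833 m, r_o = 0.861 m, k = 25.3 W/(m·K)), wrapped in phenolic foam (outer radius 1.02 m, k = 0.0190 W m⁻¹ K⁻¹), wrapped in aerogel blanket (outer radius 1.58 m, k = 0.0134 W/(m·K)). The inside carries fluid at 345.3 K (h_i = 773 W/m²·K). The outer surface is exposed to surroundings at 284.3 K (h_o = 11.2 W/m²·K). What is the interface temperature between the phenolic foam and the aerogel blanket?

T = 328.9 K

Treat each layer as a resistance in series:
  R_conv,in = 1/(4πr²h) = 1/(4π·0.833²·773) = 1.484×10^-4 K/W
  R_titanium = (1/0.833 − 1/0.861)/(4πk) = 0.03904/(4π·25.3) = 1.228×10^-4 K/W
  R_phenolic foam = (1/0.861 − 1/1.02)/(4πk) = 0.1810/(4π·0.0190) = 0.7583 K/W
  R_aerogel blanket = (1/1.02 − 1/1.58)/(4πk) = 0.3475/(4π·0.0134) = 2.064 K/W
  R_conv,out = 1/(4πr²h) = 1/(4π·1.58²·11.2) = 0.002846 K/W
ΣR = 1.484×10^-4 + 1.228×10^-4 + 0.7583 + 2.064 + 0.002846 = 2.825 K/W
Q = ΔT/ΣR = (345.3 K − 284.3 K)/2.825 = 21.59 W
From the inner boundary to the phenolic foam/aerogel blanket interface, ΣR_partial = 0.7586 K/W.
T_interface = T_in − Q·ΣR_partial = 345.3 K − (21.59)(0.7586) = 328.9 K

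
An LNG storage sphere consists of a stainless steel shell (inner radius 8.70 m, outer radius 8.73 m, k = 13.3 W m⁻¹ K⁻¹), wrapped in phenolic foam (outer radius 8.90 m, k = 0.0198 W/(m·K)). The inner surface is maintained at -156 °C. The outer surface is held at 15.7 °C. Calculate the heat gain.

Series thermal resistances, inner to outer:
  R_stainless steel = (1/8.70 − 1/8.73)/(4πk) = 3.950×10^-4/(4π·13.3) = 2.363×10^-6 K/W
  R_phenolic foam = (1/8.73 − 1/8.90)/(4πk) = 0.002188/(4π·0.0198) = 0.008794 K/W
ΣR = 2.363×10^-6 + 0.008794 = 0.008796 K/W
Q = ΔT/ΣR = (-156 °C − 15.7 °C)/0.008796 = -19500 W
(Negative Q ⇒ heat flows inward; heat gain = 19500 W.)

Q = 19500 W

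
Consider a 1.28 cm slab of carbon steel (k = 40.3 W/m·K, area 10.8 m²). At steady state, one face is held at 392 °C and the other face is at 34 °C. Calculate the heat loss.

Q = 12200 kW

Q = kA·ΔT/L = 40.3 × 10.8 × |392 °C − 34 °C| / 0.0128 = 1.22×10^7 W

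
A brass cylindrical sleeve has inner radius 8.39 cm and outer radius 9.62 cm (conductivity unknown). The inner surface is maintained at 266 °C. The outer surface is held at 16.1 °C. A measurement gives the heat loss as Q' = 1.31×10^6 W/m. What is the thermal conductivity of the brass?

k = 114 W/m·K

ΣR = ΔT/Q' = |266 − 16.1|/1.31×10^6 = 1.908×10^-4 m·K/W
ln(r₂/r₁)/(2πk) = 1.908×10^-4 ⇒ k = 0.1368/(2π·1.908×10^-4) = 114 W/m·K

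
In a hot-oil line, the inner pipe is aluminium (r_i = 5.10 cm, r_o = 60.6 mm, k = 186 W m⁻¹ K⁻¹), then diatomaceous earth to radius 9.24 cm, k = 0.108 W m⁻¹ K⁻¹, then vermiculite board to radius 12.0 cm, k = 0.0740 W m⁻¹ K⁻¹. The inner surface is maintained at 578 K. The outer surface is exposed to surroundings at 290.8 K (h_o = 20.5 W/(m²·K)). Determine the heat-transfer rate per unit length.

Treat each layer as a resistance in series:
  R'_aluminium = ln(0.0606/0.0510)/(2πk) = 0.1725/(2π·186) = 1.476×10^-4 m·K/W
  R'_diatomaceous earth = ln(0.0924/0.0606)/(2πk) = 0.4218/(2π·0.108) = 0.6216 m·K/W
  R'_vermiculite board = ln(0.120/0.0924)/(2πk) = 0.2614/(2π·0.0740) = 0.5621 m·K/W
  R'_conv,out = 1/(2πr h) = 1/(2π·0.120·20.5) = 0.06470 m·K/W
ΣR = 1.476×10^-4 + 0.6216 + 0.5621 + 0.06470 = 1.249 m·K/W
Q' = ΔT/ΣR = (578 K − 290.8 K)/1.249 = 230 W/m

Q' = 230 W/m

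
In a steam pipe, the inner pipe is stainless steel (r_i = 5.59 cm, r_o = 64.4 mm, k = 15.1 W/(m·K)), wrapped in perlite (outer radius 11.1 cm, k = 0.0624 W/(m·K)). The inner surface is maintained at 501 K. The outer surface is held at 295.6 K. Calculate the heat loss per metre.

Q' = 148 W/m

Treat each layer as a resistance in series:
  R'_stainless steel = ln(0.0644/0.0559)/(2πk) = 0.1415/(2π·15.1) = 0.001492 m·K/W
  R'_perlite = ln(0.111/0.0644)/(2πk) = 0.5444/(2π·0.0624) = 1.389 m·K/W
ΣR = 0.001492 + 1.389 = 1.390 m·K/W
Q' = ΔT/ΣR = (501 K − 295.6 K)/1.390 = 148 W/m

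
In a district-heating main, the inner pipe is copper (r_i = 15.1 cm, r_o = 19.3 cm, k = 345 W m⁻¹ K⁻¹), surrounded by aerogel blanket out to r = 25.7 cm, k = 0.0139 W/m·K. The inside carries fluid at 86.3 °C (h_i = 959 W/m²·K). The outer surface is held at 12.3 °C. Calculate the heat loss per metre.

Resistance network (inner→outer):
  R'_conv,in = 1/(2πr h) = 1/(2π·0.151·959) = 0.001099 m·K/W
  R'_copper = ln(0.193/0.151)/(2πk) = 0.2454/(2π·345) = 1.132×10^-4 m·K/W
  R'_aerogel blanket = ln(0.257/0.193)/(2πk) = 0.2864/(2π·0.0139) = 3.279 m·K/W
ΣR = 0.001099 + 1.132×10^-4 + 3.279 = 3.280 m·K/W
Q' = ΔT/ΣR = (86.3 °C − 12.3 °C)/3.280 = 22.6 W/m

Q' = 22.6 W/m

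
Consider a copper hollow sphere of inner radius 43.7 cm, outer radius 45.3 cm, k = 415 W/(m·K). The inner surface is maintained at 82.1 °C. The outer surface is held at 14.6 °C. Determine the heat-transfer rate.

Q = 4πk·ΔT/(1/r₁ − 1/r₂) = 4π × 415 × 67.5 / (1/0.437 − 1/0.453) = 4.36×10^6 W

Q = 4360 kW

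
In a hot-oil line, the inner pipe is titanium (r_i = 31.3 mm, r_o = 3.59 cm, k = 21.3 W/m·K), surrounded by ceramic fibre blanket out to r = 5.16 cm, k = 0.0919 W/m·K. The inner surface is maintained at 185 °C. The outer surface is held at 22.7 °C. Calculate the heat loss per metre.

Resistance network (inner→outer):
  R'_titanium = ln(0.0359/0.0313)/(2πk) = 0.1371/(2π·21.3) = 0.001025 m·K/W
  R'_ceramic fibre blanket = ln(0.0516/0.0359)/(2πk) = 0.3628/(2π·0.0919) = 0.6283 m·K/W
ΣR = 0.001025 + 0.6283 = 0.6293 m·K/W
Q' = ΔT/ΣR = (185 °C − 22.7 °C)/0.6293 = 258 W/m

Q' = 258 W/m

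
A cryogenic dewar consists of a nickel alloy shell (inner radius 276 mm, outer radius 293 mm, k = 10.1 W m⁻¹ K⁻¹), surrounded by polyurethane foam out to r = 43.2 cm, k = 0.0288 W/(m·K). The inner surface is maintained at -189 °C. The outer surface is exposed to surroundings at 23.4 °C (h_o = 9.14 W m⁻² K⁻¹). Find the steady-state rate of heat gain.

Q = 68.9 W

Series thermal resistances, inner to outer:
  R_nickel alloy = (1/0.276 − 1/0.293)/(4πk) = 0.2102/(4π·10.1) = 0.001656 K/W
  R_polyurethane foam = (1/0.293 − 1/0.432)/(4πk) = 1.098/(4π·0.0288) = 3.034 K/W
  R_conv,out = 1/(4πr²h) = 1/(4π·0.432²·9.14) = 0.04665 K/W
ΣR = 0.001656 + 3.034 + 0.04665 = 3.082 K/W
Q = ΔT/ΣR = (-189 °C − 23.4 °C)/3.082 = -68.9 W
(Negative Q ⇒ heat flows inward; heat gain = 68.9 W.)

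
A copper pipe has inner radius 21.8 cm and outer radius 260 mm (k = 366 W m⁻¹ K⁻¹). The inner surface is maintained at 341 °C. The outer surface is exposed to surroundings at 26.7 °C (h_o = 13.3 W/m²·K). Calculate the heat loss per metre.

Q' = 6.82 kW/m

Resistance network (inner→outer):
  R'_copper = ln(0.260/0.218)/(2πk) = 0.1762/(2π·366) = 7.661×10^-5 m·K/W
  R'_conv,out = 1/(2πr h) = 1/(2π·0.260·13.3) = 0.04603 m·K/W
ΣR = 7.661×10^-5 + 0.04603 = 0.04611 m·K/W
Q' = ΔT/ΣR = (341 °C − 26.7 °C)/0.04611 = 6820 W/m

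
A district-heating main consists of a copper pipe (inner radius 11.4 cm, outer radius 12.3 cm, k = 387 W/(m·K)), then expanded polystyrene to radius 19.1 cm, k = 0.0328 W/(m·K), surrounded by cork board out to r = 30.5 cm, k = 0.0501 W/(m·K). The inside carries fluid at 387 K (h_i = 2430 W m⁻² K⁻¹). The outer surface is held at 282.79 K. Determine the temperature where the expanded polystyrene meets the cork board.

T = 325.6 K

Series thermal resistances, inner to outer:
  R'_conv,in = 1/(2πr h) = 1/(2π·0.114·2430) = 5.745×10^-4 m·K/W
  R'_copper = ln(0.123/0.114)/(2πk) = 0.07599/(2π·387) = 3.125×10^-5 m·K/W
  R'_expanded polystyrene = ln(0.191/0.123)/(2πk) = 0.4401/(2π·0.0328) = 2.135 m·K/W
  R'_cork board = ln(0.305/0.191)/(2πk) = 0.4680/(2π·0.0501) = 1.487 m·K/W
ΣR = 5.745×10^-4 + 3.125×10^-5 + 2.135 + 1.487 = 3.623 m·K/W
Q' = ΔT/ΣR = (387 K − 282.79 K)/3.623 = 28.76 W/m
From the inner boundary to the expanded polystyrene/cork board interface, ΣR_partial = 2.136 m·K/W.
T_interface = T_in − Q'·ΣR_partial = 387 K − (28.76)(2.136) = 325.6 K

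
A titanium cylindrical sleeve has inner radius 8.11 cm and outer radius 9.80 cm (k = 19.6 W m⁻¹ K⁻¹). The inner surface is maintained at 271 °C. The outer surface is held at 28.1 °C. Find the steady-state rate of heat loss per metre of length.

Q' = 1.58×10^5 W/m

Q' = 2πk·ΔT/ln(r₂/r₁) = 2π × 19.6 × 242.9 / ln(0.0980/0.0811) = 1.58×10^5 W/m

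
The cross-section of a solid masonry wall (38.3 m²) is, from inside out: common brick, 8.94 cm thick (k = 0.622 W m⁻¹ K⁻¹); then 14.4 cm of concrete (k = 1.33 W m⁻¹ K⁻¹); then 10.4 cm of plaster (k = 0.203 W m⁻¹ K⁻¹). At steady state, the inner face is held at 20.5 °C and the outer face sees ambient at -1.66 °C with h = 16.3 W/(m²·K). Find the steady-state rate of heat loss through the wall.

Resistance network (inner→outer):
  R_common brick = L/(kA) = 0.0894/(0.622·38.3) = 0.003753 K/W
  R_concrete = L/(kA) = 0.144/(1.33·38.3) = 0.002827 K/W
  R_plaster = L/(kA) = 0.104/(0.203·38.3) = 0.01338 K/W
  R_conv,out = 1/(hA) = 1/(16.3·38.3) = 0.001602 K/W
ΣR = 0.003753 + 0.002827 + 0.01338 + 0.001602 = 0.02156 K/W
Q = ΔT/ΣR = (20.5 °C − -1.66 °C)/0.02156 = 1030 W

Q = 1030 W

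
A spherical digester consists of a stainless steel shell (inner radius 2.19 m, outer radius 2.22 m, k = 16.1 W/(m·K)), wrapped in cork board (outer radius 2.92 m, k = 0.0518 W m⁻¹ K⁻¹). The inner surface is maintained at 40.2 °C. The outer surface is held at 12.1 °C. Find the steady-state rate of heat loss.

Q = 169 W

Resistance network (inner→outer):
  R_stainless steel = (1/2.19 − 1/2.22)/(4πk) = 0.006171/(4π·16.1) = 3.050×10^-5 K/W
  R_cork board = (1/2.22 − 1/2.92)/(4πk) = 0.1080/(4π·0.0518) = 0.1659 K/W
ΣR = 3.050×10^-5 + 0.1659 = 0.1659 K/W
Q = ΔT/ΣR = (40.2 °C − 12.1 °C)/0.1659 = 169 W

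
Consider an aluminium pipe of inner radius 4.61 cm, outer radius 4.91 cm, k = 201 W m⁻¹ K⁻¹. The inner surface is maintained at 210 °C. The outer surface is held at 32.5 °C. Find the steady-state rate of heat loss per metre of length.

Q' = 2πk·ΔT/ln(r₂/r₁) = 2π × 201 × 177.5 / ln(0.0491/0.0461) = 3.56×10^6 W/m

Q' = 3560 kW/m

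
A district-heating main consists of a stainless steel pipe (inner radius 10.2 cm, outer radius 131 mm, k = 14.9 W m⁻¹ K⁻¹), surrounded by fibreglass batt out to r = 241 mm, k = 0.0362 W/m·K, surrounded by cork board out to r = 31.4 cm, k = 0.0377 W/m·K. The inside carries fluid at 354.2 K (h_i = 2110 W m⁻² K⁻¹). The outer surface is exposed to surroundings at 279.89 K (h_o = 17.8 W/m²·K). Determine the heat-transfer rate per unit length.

Q' = 19.4 W/m

Resistance network (inner→outer):
  R'_conv,in = 1/(2πr h) = 1/(2π·0.102·2110) = 7.395×10^-4 m·K/W
  R'_stainless steel = ln(0.131/0.102)/(2πk) = 0.2502/(2π·14.9) = 0.002673 m·K/W
  R'_fibreglass batt = ln(0.241/0.131)/(2πk) = 0.6096/(2π·0.0362) = 2.680 m·K/W
  R'_cork board = ln(0.314/0.241)/(2πk) = 0.2646/(2π·0.0377) = 1.117 m·K/W
  R'_conv,out = 1/(2πr h) = 1/(2π·0.314·17.8) = 0.02848 m·K/W
ΣR = 7.395×10^-4 + 0.002673 + 2.680 + 1.117 + 0.02848 = 3.829 m·K/W
Q' = ΔT/ΣR = (354.2 K − 279.89 K)/3.829 = 19.4 W/m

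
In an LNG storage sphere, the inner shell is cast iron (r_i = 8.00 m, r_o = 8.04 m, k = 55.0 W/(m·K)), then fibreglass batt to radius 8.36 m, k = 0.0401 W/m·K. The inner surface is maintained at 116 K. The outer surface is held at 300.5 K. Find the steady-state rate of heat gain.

Q = 19500 W

Treat each layer as a resistance in series:
  R_cast iron = (1/8.00 − 1/8.04)/(4πk) = 6.219×10^-4/(4π·55.0) = 8.998×10^-7 K/W
  R_fibreglass batt = (1/8.04 − 1/8.36)/(4πk) = 0.004761/(4π·0.0401) = 0.009448 K/W
ΣR = 8.998×10^-7 + 0.009448 = 0.009449 K/W
Q = ΔT/ΣR = (116 K − 300.5 K)/0.009449 = -19500 W
(Negative Q ⇒ heat flows inward; heat gain = 19500 W.)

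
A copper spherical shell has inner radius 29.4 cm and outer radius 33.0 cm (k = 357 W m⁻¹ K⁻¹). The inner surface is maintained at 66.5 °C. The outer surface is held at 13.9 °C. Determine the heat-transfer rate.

Q = 4πk·ΔT/(1/r₁ − 1/r₂) = 4π × 357 × 52.6 / (1/0.294 − 1/0.330) = 6.36×10^5 W

Q = 6.36×10^5 W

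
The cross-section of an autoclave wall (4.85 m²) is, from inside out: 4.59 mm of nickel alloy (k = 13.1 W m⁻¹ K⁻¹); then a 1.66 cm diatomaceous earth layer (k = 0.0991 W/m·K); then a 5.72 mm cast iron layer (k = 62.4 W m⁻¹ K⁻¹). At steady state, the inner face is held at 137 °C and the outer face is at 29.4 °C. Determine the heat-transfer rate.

Q = 3.11 kW

Resistance network (inner→outer):
  R_nickel alloy = L/(kA) = 0.00459/(13.1·4.85) = 7.224×10^-5 K/W
  R_diatomaceous earth = L/(kA) = 0.0166/(0.0991·4.85) = 0.03454 K/W
  R_cast iron = L/(kA) = 0.00572/(62.4·4.85) = 1.890×10^-5 K/W
ΣR = 7.224×10^-5 + 0.03454 + 1.890×10^-5 = 0.03463 K/W
Q = ΔT/ΣR = (137 °C − 29.4 °C)/0.03463 = 3110 W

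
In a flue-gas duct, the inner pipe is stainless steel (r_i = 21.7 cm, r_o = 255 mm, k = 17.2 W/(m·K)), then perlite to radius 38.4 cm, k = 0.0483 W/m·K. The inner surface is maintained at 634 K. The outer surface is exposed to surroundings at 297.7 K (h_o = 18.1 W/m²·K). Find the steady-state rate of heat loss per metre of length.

Q' = 245 W/m

Treat each layer as a resistance in series:
  R'_stainless steel = ln(0.255/0.217)/(2πk) = 0.1614/(2π·17.2) = 0.001493 m·K/W
  R'_perlite = ln(0.384/0.255)/(2πk) = 0.4094/(2π·0.0483) = 1.349 m·K/W
  R'_conv,out = 1/(2πr h) = 1/(2π·0.384·18.1) = 0.02290 m·K/W
ΣR = 0.001493 + 1.349 + 0.02290 = 1.373 m·K/W
Q' = ΔT/ΣR = (634 K − 297.7 K)/1.373 = 245 W/m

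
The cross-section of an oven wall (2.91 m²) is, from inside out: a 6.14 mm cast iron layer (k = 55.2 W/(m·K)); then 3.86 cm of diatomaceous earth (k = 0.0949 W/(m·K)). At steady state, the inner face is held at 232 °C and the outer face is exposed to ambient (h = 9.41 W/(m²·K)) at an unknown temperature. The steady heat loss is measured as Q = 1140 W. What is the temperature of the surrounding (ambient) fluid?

T_out = 31.0 °C

Series resistances:
  R_cast iron = L/(kA) = 0.00614/(55.2·2.91) = 3.822×10^-5 K/W
  R_diatomaceous earth = L/(kA) = 0.0386/(0.0949·2.91) = 0.1398 K/W
  R_conv,out = 1/(hA) = 1/(9.41·2.91) = 0.03652 K/W
ΣR = 0.1763 K/W
ΔT = Q·ΣR = 1140 × 0.1763 = 201.0 K
Heat flows outward, so T_out = T_in − ΔT = 232 − 201.0 = 31.0 °C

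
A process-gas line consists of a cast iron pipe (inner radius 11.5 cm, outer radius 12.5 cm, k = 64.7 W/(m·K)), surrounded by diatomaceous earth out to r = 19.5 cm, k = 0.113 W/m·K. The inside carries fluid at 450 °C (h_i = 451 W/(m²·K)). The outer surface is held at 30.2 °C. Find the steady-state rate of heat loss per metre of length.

Q' = 667 W/m

Treat each layer as a resistance in series:
  R'_conv,in = 1/(2πr h) = 1/(2π·0.115·451) = 0.003069 m·K/W
  R'_cast iron = ln(0.125/0.115)/(2πk) = 0.08338/(2π·64.7) = 2.051×10^-4 m·K/W
  R'_diatomaceous earth = ln(0.195/0.125)/(2πk) = 0.4447/(2π·0.113) = 0.6263 m·K/W
ΣR = 0.003069 + 2.051×10^-4 + 0.6263 = 0.6296 m·K/W
Q' = ΔT/ΣR = (450 °C − 30.2 °C)/0.6296 = 667 W/m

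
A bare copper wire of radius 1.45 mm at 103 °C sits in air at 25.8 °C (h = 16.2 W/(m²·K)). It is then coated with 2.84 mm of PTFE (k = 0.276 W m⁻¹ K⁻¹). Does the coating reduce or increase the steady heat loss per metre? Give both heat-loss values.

increases: 11.4 → 26.5 W/m

Critical radius for a cylinder: r_cr = k/h = 0.0170 m = 1.70 cm.
Outer radius after coating: r₂ = 0.00145 + 0.00284 = 0.00429 m.
Since r₁ < r_cr and r₂ ≤ r_cr, the coating moves toward the maximum at r_cr — heat loss rises.
Bare: R = 1/(2πr₁h) = 6.775 m·K/W; Q = 77.2/6.775 = 11.4 W/m.
Coated: R = R_cond + R_conv = 2.916 m·K/W; Q = 77.2/2.916 = 26.5 W/m.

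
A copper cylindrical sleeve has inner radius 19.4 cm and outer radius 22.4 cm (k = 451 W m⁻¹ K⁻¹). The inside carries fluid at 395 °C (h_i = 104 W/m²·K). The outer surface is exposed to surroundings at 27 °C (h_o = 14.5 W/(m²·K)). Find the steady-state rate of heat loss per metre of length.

Q' = 6.46 kW/m

Resistance network (inner→outer):
  R'_conv,in = 1/(2πr h) = 1/(2π·0.194·104) = 0.007888 m·K/W
  R'_copper = ln(0.224/0.194)/(2πk) = 0.1438/(2π·451) = 5.074×10^-5 m·K/W
  R'_conv,out = 1/(2πr h) = 1/(2π·0.224·14.5) = 0.04900 m·K/W
ΣR = 0.007888 + 5.074×10^-5 + 0.04900 = 0.05694 m·K/W
Q' = ΔT/ΣR = (395 °C − 27 °C)/0.05694 = 6460 W/m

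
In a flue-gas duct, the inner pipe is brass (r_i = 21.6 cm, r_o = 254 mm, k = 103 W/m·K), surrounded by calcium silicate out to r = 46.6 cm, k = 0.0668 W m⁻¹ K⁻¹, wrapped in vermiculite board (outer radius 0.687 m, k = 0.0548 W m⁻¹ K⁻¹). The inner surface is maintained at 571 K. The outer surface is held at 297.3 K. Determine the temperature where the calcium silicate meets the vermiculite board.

Series thermal resistances, inner to outer:
  R'_brass = ln(0.254/0.216)/(2πk) = 0.1621/(2π·103) = 2.504×10^-4 m·K/W
  R'_calcium silicate = ln(0.466/0.254)/(2πk) = 0.6069/(2π·0.0668) = 1.446 m·K/W
  R'_vermiculite board = ln(0.687/0.466)/(2πk) = 0.3881/(2π·0.0548) = 1.127 m·K/W
ΣR = 2.504×10^-4 + 1.446 + 1.127 = 2.573 m·K/W
Q' = ΔT/ΣR = (571 K − 297.3 K)/2.573 = 106.4 W/m
From the inner boundary to the calcium silicate/vermiculite board interface, ΣR_partial = 1.446 m·K/W.
T_interface = T_in − Q'·ΣR_partial = 571 K − (106.4)(1.446) = 417 K

T = 417 K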